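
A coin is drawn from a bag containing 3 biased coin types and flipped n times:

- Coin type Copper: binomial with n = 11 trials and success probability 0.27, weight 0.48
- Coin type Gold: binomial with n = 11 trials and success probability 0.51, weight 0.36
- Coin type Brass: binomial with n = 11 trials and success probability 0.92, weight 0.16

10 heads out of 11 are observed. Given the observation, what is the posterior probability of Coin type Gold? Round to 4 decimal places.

0.0364

The responsibility of component k is w_k f_k(x) divided by Σ_j w_j f_j(x).
Evaluate each component's likelihood at the observed value:
  p_Copper = C(11,10)·0.27^10·0.73^1 = 11·2.05891e-06·0.73 = 1.65331e-05
  p_Gold = C(11,10)·0.51^10·0.49^1 = 11·0.00119042·0.49 = 0.00641639
  p_Brass = C(11,10)·0.92^10·0.08^1 = 11·0.434388·0.08 = 0.382262
Multiply by the mixture weights:
  w_Copper·p_Copper = 0.48 × 1.65331e-05 = 7.93587e-06
  w_Gold·p_Gold = 0.36 × 0.00641639 = 0.0023099
  w_Brass·p_Brass = 0.16 × 0.382262 = 0.0611619
Marginal: 7.93587e-06 + 0.0023099 + 0.0611619 = 0.0634797
Responsibility of Coin type Gold: 0.0023099 / 0.0634797 ≈ 0.0364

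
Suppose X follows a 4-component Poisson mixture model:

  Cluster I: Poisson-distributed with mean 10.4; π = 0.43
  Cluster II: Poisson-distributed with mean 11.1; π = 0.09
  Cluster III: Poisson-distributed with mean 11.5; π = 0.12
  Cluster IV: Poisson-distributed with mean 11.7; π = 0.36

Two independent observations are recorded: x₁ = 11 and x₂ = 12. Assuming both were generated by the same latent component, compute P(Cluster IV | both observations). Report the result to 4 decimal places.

0.3769

P(component k | x) = P(Z=k)·f_k(x) / marginal(x), where marginal(x) = Σ_j P(Z=j)·f_j(x).
Since both observations come from the same component, the likelihood for component k is f_k(x₁)·f_k(x₂).
  L_I = [e^(−10.4)·10.4^11/11! = 0.117368] × [0.101719] = 0.0119385
  L_II = [e^(−11.1)·11.1^11/11! = 0.119324] × [0.110375] = 0.0131704
  L_III = [e^(−11.5)·11.5^11/11! = 0.118068] × [0.113149] = 0.0133593
  L_IV = [e^(−11.7)·11.7^11/11! = 0.116854] × [0.113933] = 0.0133135
Multiply by the mixture weights:
  P(Z=I)·L_I = 0.43 × 0.0119385 = 0.00513354
  P(Z=II)·L_II = 0.09 × 0.0131704 = 0.00118533
  P(Z=III)·L_III = 0.12 × 0.0133593 = 0.00160312
  P(Z=IV)·L_IV = 0.36 × 0.0133135 = 0.00479285
Sum: 0.00513354 + 0.00118533 + 0.00160312 + 0.00479285 = 0.0127148
So the posterior for Cluster IV is 0.00479285 / 0.0127148 ≈ 0.3769.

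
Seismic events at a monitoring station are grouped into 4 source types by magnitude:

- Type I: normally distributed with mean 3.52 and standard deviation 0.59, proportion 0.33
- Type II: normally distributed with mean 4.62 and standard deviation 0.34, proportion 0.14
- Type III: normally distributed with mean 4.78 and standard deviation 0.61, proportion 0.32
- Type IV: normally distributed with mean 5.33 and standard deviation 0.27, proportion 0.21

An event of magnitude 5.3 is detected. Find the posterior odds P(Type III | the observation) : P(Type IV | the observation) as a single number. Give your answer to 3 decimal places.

The posterior odds equal the prior odds times the likelihood ratio: (w_i/w_j)·(f_i(x)/f_j(x)).
Component likelihoods at x = 5.3:
  f_I = (1/(0.59·√(2π)))·exp(−(5.3−3.52)²/(2·0.59²)) = 0.676173·exp(-4.55099) = 0.00713818
  f_II = (1/(0.34·√(2π)))·exp(−(5.3−4.62)²/(2·0.34²)) = 1.173360·exp(-2.00000) = 0.158797
  f_III = (1/(0.61·√(2π)))·exp(−(5.3−4.78)²/(2·0.61²)) = 0.654004·exp(-0.36334) = 0.45476
  f_IV = (1/(0.27·√(2π)))·exp(−(5.3−5.33)²/(2·0.27²)) = 1.477564·exp(-0.00617) = 1.46847
Odds = (0.32/0.21) × (0.45476/1.46847) = 1.52381 × 0.309683 ≈ 0.472

0.472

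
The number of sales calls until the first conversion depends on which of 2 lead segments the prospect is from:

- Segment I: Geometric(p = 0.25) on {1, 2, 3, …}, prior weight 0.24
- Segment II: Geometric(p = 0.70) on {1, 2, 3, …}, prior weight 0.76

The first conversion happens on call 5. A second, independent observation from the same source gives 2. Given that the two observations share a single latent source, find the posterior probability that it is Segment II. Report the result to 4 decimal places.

0.2027

P(component k | x) = π_k·f_k(x) / marginal(x), where marginal(x) = Σ_j π_j·f_j(x).
Since both observations come from the same component, the likelihood for component k is f_k(x₁)·f_k(x₂).
  p_I = [0.0791016] × [0.1875] = 0.0148315
  p_II = [0.00567] × [0.21] = 0.0011907
Weight by the priors:
  π_I·p_I = 0.24 × 0.0148315 = 0.00355957
  π_II·p_II = 0.76 × 0.0011907 = 0.000904932
Normaliser: 0.00355957 + 0.000904932 = 0.0044645
Responsibility of Segment II: 0.000904932 / 0.0044645 ≈ 0.2027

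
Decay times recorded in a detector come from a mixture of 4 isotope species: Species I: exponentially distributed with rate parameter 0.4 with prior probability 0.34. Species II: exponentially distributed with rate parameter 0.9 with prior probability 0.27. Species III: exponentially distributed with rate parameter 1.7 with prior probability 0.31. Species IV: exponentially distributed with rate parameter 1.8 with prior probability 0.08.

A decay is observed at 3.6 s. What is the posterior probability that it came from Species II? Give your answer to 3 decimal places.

Apply Bayes' rule: the posterior for each component is proportional to its prior times its likelihood at x.
Component likelihoods at x = 3.6 s:
  f_I = 0.4·e^(−0.4·3.6) = 0.4·e^(−1.4400) = 0.0947711
  f_II = 0.9·e^(−0.9·3.6) = 0.9·e^(−3.2400) = 0.0352475
  f_III = 1.7·e^(−1.7·3.6) = 1.7·e^(−6.1200) = 0.00373738
  f_IV = 1.8·e^(−1.8·3.6) = 1.8·e^(−6.4800) = 0.00276086
Weight by the priors:
  P(Z=I)·f_I = 0.34 × 0.0947711 = 0.0322222
  P(Z=II)·f_II = 0.27 × 0.0352475 = 0.00951683
  P(Z=III)·f_III = 0.31 × 0.00373738 = 0.00115859
  P(Z=IV)·f_IV = 0.08 × 0.00276086 = 0.000220869
Evidence: 0.0322222 + 0.00951683 + 0.00115859 + 0.000220869 = 0.0431185
So the posterior for Species II is 0.00951683 / 0.0431185 ≈ 0.221.

0.221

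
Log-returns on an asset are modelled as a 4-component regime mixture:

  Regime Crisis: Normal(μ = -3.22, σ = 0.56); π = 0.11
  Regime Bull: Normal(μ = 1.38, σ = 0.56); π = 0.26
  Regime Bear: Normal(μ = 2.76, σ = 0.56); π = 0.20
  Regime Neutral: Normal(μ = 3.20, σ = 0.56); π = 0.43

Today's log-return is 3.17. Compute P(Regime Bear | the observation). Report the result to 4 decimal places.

0.2620

P(component k | x) = π_k·f_k(x) / marginal(x), where marginal(x) = Σ_j π_j·f_j(x).
Component likelihoods at x = 3.17:
  f_Crisis = 3.79486e-29
  f_Bull = 0.00430621
  f_Bear = 0.544909
  f_Neutral = 0.711375
Unnormalised posteriors:
  π_Crisis·f_Crisis = 0.11 × 3.79486e-29 = 4.17435e-30
  π_Bull·f_Bull = 0.26 × 0.00430621 = 0.00111961
  π_Bear·f_Bear = 0.20 × 0.544909 = 0.108982
  π_Neutral·f_Neutral = 0.43 × 0.711375 = 0.305891
Sum: 4.17435e-30 + 0.00111961 + 0.108982 + 0.305891 = 0.415993
So the posterior for Regime Bear is 0.108982 / 0.415993 ≈ 0.2620.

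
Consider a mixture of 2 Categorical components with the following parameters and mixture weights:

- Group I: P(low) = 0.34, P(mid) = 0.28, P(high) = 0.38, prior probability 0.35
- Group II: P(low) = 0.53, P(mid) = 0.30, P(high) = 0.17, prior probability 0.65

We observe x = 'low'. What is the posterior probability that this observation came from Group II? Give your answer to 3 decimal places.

Posterior ∝ prior × likelihood, so P(k | x) ∝ π_k f_k(x); normalise over all components.
Component likelihoods at x = 'low':
  p_I = 0.34
  p_II = 0.53
Multiply by the mixture weights:
  π_I·p_I = 0.35 × 0.34 = 0.119
  π_II·p_II = 0.65 × 0.53 = 0.3445
Sum: 0.119 + 0.3445 = 0.4635
P(Group II | data) = 0.3445 / 0.4635 ≈ 0.743

0.743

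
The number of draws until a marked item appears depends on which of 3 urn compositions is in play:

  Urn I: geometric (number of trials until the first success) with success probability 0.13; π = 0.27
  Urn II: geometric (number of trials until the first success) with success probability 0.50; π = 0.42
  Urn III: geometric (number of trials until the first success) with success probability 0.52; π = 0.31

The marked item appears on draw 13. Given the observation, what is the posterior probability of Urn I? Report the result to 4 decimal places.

By Bayes' theorem, P(k | x) = w_k f_k(x) / Σ_j w_j f_j(x).
Evaluate each component's likelihood at the observed value:
  L_I = 0.0244441
  L_II = 0.00012207
  L_III = 7.77854e-05
Multiply by the mixture weights:
  w_I·L_I = 0.27 × 0.0244441 = 0.00659991
  w_II·L_II = 0.42 × 0.00012207 = 5.12695e-05
  w_III·L_III = 0.31 × 7.77854e-05 = 2.41135e-05
Denominator: 0.00659991 + 5.12695e-05 + 2.41135e-05 = 0.0066753
So the posterior for Urn I is 0.00659991 / 0.0066753 ≈ 0.9887.

0.9887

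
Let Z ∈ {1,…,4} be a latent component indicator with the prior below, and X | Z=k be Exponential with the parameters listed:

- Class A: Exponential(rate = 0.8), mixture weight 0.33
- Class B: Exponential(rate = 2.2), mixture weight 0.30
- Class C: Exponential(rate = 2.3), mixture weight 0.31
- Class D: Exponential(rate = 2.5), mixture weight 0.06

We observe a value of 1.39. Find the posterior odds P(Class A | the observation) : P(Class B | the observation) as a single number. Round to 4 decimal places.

2.8003

Since P(k|x) ∝ P(Z=k) f_k(x), the posterior odds are P(Z=i) f_i(x) / (P(Z=j) f_j(x)).
Evaluate each component's likelihood at the observed value:
  p_A = 0.26312
  p_B = 0.103359
  p_C = 0.0940348
  p_D = 0.0774046
0.0868297 / 0.0310078 ≈ 2.8003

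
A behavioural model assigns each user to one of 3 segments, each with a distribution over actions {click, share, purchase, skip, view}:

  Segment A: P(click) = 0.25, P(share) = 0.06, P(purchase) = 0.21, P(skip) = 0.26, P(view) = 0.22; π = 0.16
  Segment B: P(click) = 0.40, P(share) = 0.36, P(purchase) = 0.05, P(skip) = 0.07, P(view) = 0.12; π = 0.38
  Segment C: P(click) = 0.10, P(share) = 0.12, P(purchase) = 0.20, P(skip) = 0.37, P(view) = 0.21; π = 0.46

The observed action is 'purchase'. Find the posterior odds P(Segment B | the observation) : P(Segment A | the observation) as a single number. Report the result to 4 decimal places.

Only the two components matter; the odds are (w_i f_i(x)) / (w_j f_j(x)).
Evaluate each component's likelihood at the observed value:
  L_A = P(purchase | comp) = 0.21
  L_B = P(purchase | comp) = 0.05
  L_C = P(purchase | comp) = 0.20
Odds = (0.38/0.16) × (0.05/0.21) = 2.375 × 0.238095 ≈ 0.5655

0.5655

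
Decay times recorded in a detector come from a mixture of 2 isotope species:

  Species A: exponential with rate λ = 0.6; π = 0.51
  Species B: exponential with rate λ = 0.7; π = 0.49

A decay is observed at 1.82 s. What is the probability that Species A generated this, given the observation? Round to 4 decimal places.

0.5170

Posterior ∝ prior × likelihood, so P(k | x) ∝ w_k f_k(x); normalise over all components.
Exponential densities:
  L_A = 0.201327
  L_B = 0.195797
Unnormalised posteriors:
  w_A·L_A = 0.51 × 0.201327 = 0.102677
  w_B·L_B = 0.49 × 0.195797 = 0.0959407
Normaliser: 0.102677 + 0.0959407 = 0.198617
P(Species A | x) = 0.102677 / 0.198617 ≈ 0.5170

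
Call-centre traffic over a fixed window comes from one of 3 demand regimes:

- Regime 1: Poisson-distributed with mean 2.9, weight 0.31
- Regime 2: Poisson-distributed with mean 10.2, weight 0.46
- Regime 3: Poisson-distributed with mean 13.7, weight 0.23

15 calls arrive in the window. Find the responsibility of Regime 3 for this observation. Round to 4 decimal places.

0.5577

By Bayes' theorem, P(k | x) = w_k f_k(x) / Σ_j w_j f_j(x).
Poisson probabilities:
  p_1 = e^(−2.9)·2.9^15/15! = 3.63092e-07
  p_2 = e^(−10.2)·10.2^15/15! = 0.038256
  p_3 = e^(−13.7)·13.7^15/15! = 0.0964883
Unnormalised posteriors:
  w_1·p_1 = 0.31 × 3.63092e-07 = 1.12558e-07
  w_2·p_2 = 0.46 × 0.038256 = 0.0175977
  w_3·p_3 = 0.23 × 0.0964883 = 0.0221923
Sum: 1.12558e-07 + 0.0175977 + 0.0221923 = 0.0397902
P(Regime 3 | x) = 0.0221923 / 0.0397902 ≈ 0.5577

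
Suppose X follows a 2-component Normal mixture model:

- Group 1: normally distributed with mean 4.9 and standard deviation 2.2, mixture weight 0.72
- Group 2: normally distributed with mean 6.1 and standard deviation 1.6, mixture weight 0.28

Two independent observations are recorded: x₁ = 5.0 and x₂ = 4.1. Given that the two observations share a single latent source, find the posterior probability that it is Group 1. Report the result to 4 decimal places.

0.7787

The responsibility of component k is P(Z=k) f_k(x) divided by Σ_j P(Z=j) f_j(x).
Since both observations come from the same component, the likelihood for component k is f_k(x₁)·f_k(x₂).
  L_1 = [0.18115] × [0.169736] = 0.0307477
  L_2 = [0.196858] × [0.114156] = 0.0224725
Weight by the priors:
  P(Z=1)·L_1 = 0.72 × 0.0307477 = 0.0221383
  P(Z=2)·L_2 = 0.28 × 0.0224725 = 0.0062923
Normaliser: 0.0221383 + 0.0062923 = 0.0284306
Responsibility of Group 1: 0.0221383 / 0.0284306 ≈ 0.7787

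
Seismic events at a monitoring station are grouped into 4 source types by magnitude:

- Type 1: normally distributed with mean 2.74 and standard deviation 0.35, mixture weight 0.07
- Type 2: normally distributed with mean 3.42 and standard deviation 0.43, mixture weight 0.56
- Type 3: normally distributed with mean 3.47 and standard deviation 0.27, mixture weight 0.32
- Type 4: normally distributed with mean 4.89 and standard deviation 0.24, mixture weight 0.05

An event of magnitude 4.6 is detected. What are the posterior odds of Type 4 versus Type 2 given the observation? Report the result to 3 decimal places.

Only the two components matter; the odds are (π_i f_i(x)) / (π_j f_j(x)).
Normal densities:
  f_1 = (1/(0.35·√(2π)))·exp(−(4.6−2.74)²/(2·0.35²)) = 1.139835·exp(-14.12082) = 8.39942e-07
  f_2 = (1/(0.43·√(2π)))·exp(−(4.6−3.42)²/(2·0.43²)) = 0.927773·exp(-3.76528) = 0.0214883
  f_3 = (1/(0.27·√(2π)))·exp(−(4.6−3.47)²/(2·0.27²)) = 1.477564·exp(-8.75789) = 0.000232297
  f_4 = (1/(0.24·√(2π)))·exp(−(4.6−4.89)²/(2·0.24²)) = 1.662260·exp(-0.73003) = 0.80103
Odds = (0.05/0.56) × (0.80103/0.0214883) = 0.0892857 × 37.2775 ≈ 3.328

3.328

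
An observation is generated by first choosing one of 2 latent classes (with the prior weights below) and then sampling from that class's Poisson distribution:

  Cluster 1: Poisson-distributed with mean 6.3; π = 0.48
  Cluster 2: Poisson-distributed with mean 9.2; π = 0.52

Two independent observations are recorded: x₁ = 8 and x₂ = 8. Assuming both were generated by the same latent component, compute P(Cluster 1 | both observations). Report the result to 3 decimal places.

Apply Bayes' rule: the posterior for each component is proportional to its prior times its likelihood at x.
Since both observations come from the same component, the likelihood for component k is f_k(x₁)·f_k(x₂).
  p_1 = [0.113018] × [0.113018] = 0.0127731
  p_2 = [0.128609] × [0.128609] = 0.0165404
Unnormalised posteriors:
  w_1·p_1 = 0.48 × 0.0127731 = 0.0061311
  w_2·p_2 = 0.52 × 0.0165404 = 0.008601
Denominator: 0.0061311 + 0.008601 = 0.0147321
So the posterior for Cluster 1 is 0.0061311 / 0.0147321 ≈ 0.416.

0.416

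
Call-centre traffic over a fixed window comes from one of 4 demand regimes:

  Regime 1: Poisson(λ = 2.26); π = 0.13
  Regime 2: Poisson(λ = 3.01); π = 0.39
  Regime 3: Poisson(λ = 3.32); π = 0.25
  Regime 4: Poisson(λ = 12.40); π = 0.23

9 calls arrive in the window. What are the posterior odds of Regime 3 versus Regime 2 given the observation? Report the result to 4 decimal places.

1.1360

The posterior odds equal the prior odds times the likelihood ratio: (P(Z=i)/P(Z=j))·(f_i(x)/f_j(x)).
Poisson probabilities:
  p_1 = e^(−2.26)·2.26^9/9! = 0.00044229
  p_2 = e^(−3.01)·3.01^9/9! = 0.00275492
  p_3 = e^(−3.32)·3.32^9/9! = 0.00488227
  p_4 = e^(−12.40)·12.40^9/9! = 0.0786648
0.00122057 / 0.00107442 ≈ 1.1360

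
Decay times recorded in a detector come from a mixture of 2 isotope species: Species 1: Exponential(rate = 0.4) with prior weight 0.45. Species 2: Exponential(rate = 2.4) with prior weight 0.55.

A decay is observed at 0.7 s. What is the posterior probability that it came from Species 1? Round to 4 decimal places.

0.3561

Posterior ∝ prior × likelihood, so P(k | x) ∝ P(Z=k) f_k(x); normalise over all components.
Component likelihoods at x = 0.7 s:
  f_1 = 0.302313
  f_2 = 0.447298
Weight by the priors:
  P(Z=1)·f_1 = 0.45 × 0.302313 = 0.136041
  P(Z=2)·f_2 = 0.55 × 0.447298 = 0.246014
Normaliser: 0.136041 + 0.246014 = 0.382055
So the posterior for Species 1 is 0.136041 / 0.382055 ≈ 0.3561.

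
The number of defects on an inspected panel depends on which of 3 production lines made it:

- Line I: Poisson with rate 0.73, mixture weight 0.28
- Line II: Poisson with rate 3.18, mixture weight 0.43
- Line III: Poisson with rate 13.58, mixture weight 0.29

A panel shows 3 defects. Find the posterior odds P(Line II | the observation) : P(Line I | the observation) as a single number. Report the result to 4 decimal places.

10.9547

Posterior odds = (P(Z=i) f_i(x)) / (P(Z=j) f_j(x)); the normalising sum cancels.
Evaluate each component's likelihood at the observed value:
  f_I = e^(−0.73)·0.73^3/3! = 0.0312451
  f_II = e^(−3.18)·3.18^3/3! = 0.222881
  f_III = e^(−13.58)·13.58^3/3! = 0.000528237
0.095839 / 0.00874864 ≈ 10.9547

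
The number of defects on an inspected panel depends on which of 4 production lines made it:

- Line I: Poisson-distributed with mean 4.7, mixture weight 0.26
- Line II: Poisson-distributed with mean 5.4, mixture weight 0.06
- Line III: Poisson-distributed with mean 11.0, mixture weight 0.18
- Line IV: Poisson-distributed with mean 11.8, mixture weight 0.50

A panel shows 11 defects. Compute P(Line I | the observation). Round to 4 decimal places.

The responsibility of component k is w_k f_k(x) divided by Σ_j w_j f_j(x).
Component likelihoods at x = 11 defects:
  p_I = 0.00563296
  p_II = 0.0128821
  p_III = 0.119378
  p_IV = 0.11611
Unnormalised posteriors:
  w_I·p_I = 0.26 × 0.00563296 = 0.00146457
  w_II·p_II = 0.06 × 0.0128821 = 0.000772924
  w_III·p_III = 0.18 × 0.119378 = 0.0214881
  w_IV·p_IV = 0.50 × 0.11611 = 0.0580552
Normaliser: 0.00146457 + 0.000772924 + 0.0214881 + 0.0580552 = 0.0817808
So the posterior for Line I is 0.00146457 / 0.0817808 ≈ 0.0179.

0.0179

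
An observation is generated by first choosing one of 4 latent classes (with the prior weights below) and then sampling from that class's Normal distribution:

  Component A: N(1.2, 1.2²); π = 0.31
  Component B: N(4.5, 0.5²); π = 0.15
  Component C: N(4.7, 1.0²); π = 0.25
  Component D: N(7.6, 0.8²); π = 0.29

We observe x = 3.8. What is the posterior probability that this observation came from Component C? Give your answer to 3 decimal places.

P(component k | x) = π_k·f_k(x) / marginal(x), where marginal(x) = Σ_j π_j·f_j(x).
Evaluate each component's likelihood at the observed value:
  f_A = (1/(1.2·√(2π)))·exp(−(3.8−1.2)²/(2·1.2²)) = 0.332452·exp(-2.34722) = 0.0317939
  f_B = (1/(0.5·√(2π)))·exp(−(3.8−4.5)²/(2·0.5²)) = 0.797885·exp(-0.98000) = 0.299455
  f_C = (1/(1.0·√(2π)))·exp(−(3.8−4.7)²/(2·1.0²)) = 0.398942·exp(-0.40500) = 0.266085
  f_D = (1/(0.8·√(2π)))·exp(−(3.8−7.6)²/(2·0.8²)) = 0.498678·exp(-11.28125) = 6.28688e-06
Multiply by the mixture weights:
  π_A·f_A = 0.31 × 0.0317939 = 0.00985609
  π_B·f_B = 0.15 × 0.299455 = 0.0449182
  π_C·f_C = 0.25 × 0.266085 = 0.0665213
  π_D·f_D = 0.29 × 6.28688e-06 = 1.8232e-06
Evidence: 0.00985609 + 0.0449182 + 0.0665213 + 1.8232e-06 = 0.121297
P(Component C | x) = 0.0665213 / 0.121297 ≈ 0.548

0.548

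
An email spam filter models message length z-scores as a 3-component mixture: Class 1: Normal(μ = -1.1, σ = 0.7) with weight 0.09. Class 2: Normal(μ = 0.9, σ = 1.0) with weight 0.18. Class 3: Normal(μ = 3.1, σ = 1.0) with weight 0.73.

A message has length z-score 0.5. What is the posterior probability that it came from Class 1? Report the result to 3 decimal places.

0.047

Posterior ∝ prior × likelihood, so P(k | x) ∝ w_k f_k(x); normalise over all components.
Component likelihoods at x = 0.5:
  L_1 = (1/(0.7·√(2π)))·exp(−(0.5−-1.1)²/(2·0.7²)) = 0.569918·exp(-2.61224) = 0.0418147
  L_2 = (1/(1.0·√(2π)))·exp(−(0.5−0.9)²/(2·1.0²)) = 0.398942·exp(-0.08000) = 0.36827
  L_3 = (1/(1.0·√(2π)))·exp(−(0.5−3.1)²/(2·1.0²)) = 0.398942·exp(-3.38000) = 0.013583
Weight by the priors:
  w_1·L_1 = 0.09 × 0.0418147 = 0.00376332
  w_2·L_2 = 0.18 × 0.36827 = 0.0662886
  w_3·L_3 = 0.73 × 0.013583 = 0.00991557
Evidence: 0.00376332 + 0.0662886 + 0.00991557 = 0.0799675
P(Class 1 | 0.5) ≈ 0.047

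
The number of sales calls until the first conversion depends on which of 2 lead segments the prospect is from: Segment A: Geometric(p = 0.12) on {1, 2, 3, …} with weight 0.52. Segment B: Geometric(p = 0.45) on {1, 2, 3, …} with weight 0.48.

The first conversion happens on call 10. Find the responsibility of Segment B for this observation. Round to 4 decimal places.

0.0480

P(component k | x) = π_k·f_k(x) / marginal(x), where marginal(x) = Σ_j π_j·f_j(x).
Evaluate each component's likelihood at the observed value:
  L_A = 0.12·(1−0.12)^9 = 0.12·0.316478 = 0.0379774
  L_B = 0.45·(1−0.45)^9 = 0.45·0.00460537 = 0.00207241
Weight by the priors:
  π_A·L_A = 0.52 × 0.0379774 = 0.0197483
  π_B·L_B = 0.48 × 0.00207241 = 0.000994759
Evidence: 0.0197483 + 0.000994759 = 0.020743
So the posterior for Segment B is 0.000994759 / 0.020743 ≈ 0.0480.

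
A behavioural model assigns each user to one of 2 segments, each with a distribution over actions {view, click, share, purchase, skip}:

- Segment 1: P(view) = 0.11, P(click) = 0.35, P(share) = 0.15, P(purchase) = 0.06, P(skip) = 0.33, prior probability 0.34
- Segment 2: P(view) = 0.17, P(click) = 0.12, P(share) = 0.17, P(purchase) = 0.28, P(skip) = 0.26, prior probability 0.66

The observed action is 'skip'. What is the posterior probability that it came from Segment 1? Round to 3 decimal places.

0.395

The responsibility of component k is w_k f_k(x) divided by Σ_j w_j f_j(x).
Component likelihoods at x = 'skip':
  p_1 = P(skip | comp) = 0.33
  p_2 = P(skip | comp) = 0.26
Weight by the priors:
  w_1·p_1 = 0.34 × 0.33 = 0.1122
  w_2·p_2 = 0.66 × 0.26 = 0.1716
Sum: 0.1122 + 0.1716 = 0.2838
Responsibility of Segment 1: 0.1122 / 0.2838 ≈ 0.395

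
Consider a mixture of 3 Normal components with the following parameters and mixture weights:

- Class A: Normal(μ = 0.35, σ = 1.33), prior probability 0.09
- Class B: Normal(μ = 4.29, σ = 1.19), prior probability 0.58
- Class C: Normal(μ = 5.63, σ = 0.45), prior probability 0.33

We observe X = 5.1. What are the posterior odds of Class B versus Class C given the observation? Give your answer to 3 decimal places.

1.055

Posterior odds = (π_i f_i(x)) / (π_j f_j(x)); the normalising sum cancels.
Normal densities:
  f_A = (1/(1.33·√(2π)))·exp(−(5.1−0.35)²/(2·1.33²)) = 0.299957·exp(-6.37755) = 0.00050971
  f_B = (1/(1.19·√(2π)))·exp(−(5.1−4.29)²/(2·1.19²)) = 0.335246·exp(-0.23166) = 0.265923
  f_C = (1/(0.45·√(2π)))·exp(−(5.1−5.63)²/(2·0.45²)) = 0.886538·exp(-0.69358) = 0.443077
Posterior odds = (π_B·f_B) / (π_C·f_C) = (0.58·0.265923) / (0.33·0.443077) = 0.154235 / 0.146216 ≈ 1.055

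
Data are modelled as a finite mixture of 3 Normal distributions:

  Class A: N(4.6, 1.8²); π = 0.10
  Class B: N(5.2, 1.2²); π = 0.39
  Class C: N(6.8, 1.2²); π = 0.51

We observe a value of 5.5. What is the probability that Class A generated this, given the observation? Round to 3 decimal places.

P(component k | x) = P(Z=k)·f_k(x) / marginal(x), where marginal(x) = Σ_j P(Z=j)·f_j(x).
Normal densities:
  f_A = (1/(1.8·√(2π)))·exp(−(5.5−4.6)²/(2·1.8²)) = 0.221635·exp(-0.12500) = 0.195592
  f_B = (1/(1.2·√(2π)))·exp(−(5.5−5.2)²/(2·1.2²)) = 0.332452·exp(-0.03125) = 0.322223
  f_C = (1/(1.2·√(2π)))·exp(−(5.5−6.8)²/(2·1.2²)) = 0.332452·exp(-0.58681) = 0.184877
Multiply by the mixture weights:
  P(Z=A)·f_A = 0.10 × 0.195592 = 0.0195592
  P(Z=B)·f_B = 0.39 × 0.322223 = 0.125667
  P(Z=C)·f_C = 0.51 × 0.184877 = 0.0942872
Marginal: 0.0195592 + 0.125667 + 0.0942872 = 0.239513
So the posterior for Class A is 0.0195592 / 0.239513 ≈ 0.082.

0.082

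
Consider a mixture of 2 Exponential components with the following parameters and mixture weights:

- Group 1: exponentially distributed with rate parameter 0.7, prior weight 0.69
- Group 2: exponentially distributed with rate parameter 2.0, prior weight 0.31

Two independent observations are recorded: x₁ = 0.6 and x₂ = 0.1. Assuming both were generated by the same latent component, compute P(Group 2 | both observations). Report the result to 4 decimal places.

P(component k | x) = π_k·f_k(x) / marginal(x), where marginal(x) = Σ_j π_j·f_j(x).
Since both observations come from the same component, the likelihood for component k is f_k(x₁)·f_k(x₂).
  L_1 = [0.459933] × [0.652676] = 0.300187
  L_2 = [0.602388] × [1.63746] = 0.986388
Weight by the priors:
  π_1·L_1 = 0.69 × 0.300187 = 0.207129
  π_2·L_2 = 0.31 × 0.986388 = 0.30578
Evidence: 0.207129 + 0.30578 = 0.512909
P(Group 2 | x) = 0.30578 / 0.512909 ≈ 0.5962

0.5962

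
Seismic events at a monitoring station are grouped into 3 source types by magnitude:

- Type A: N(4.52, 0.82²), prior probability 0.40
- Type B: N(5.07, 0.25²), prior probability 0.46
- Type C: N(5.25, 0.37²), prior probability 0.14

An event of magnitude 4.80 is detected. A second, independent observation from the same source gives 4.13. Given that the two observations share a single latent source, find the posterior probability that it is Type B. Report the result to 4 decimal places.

The responsibility of component k is π_k f_k(x) divided by Σ_j π_j f_j(x).
Since both observations come from the same component, the likelihood for component k is f_k(x₁)·f_k(x₂).
  L_A = [(1/(0.82·√(2π)))·exp(−(4.80−4.52)²/(2·0.82²)) = 0.486515·exp(-0.05830) = 0.458963] × [0.434487] = 0.199413
  L_B = [(1/(0.25·√(2π)))·exp(−(4.80−5.07)²/(2·0.25²)) = 1.595769·exp(-0.58320) = 0.890614] × [0.0013584] = 0.00120981
  L_C = [(1/(0.37·√(2π)))·exp(−(4.80−5.25)²/(2·0.37²)) = 1.078222·exp(-0.73959) = 0.514645] × [0.0110411] = 0.00568224
Unnormalised posteriors:
  π_A·L_A = 0.40 × 0.199413 = 0.0797653
  π_B·L_B = 0.46 × 0.00120981 = 0.000556515
  π_C·L_C = 0.14 × 0.00568224 = 0.000795514
Denominator: 0.0797653 + 0.000556515 + 0.000795514 = 0.0811173
P(Type B | data) = 0.000556515 / 0.0811173 ≈ 0.0069

0.0069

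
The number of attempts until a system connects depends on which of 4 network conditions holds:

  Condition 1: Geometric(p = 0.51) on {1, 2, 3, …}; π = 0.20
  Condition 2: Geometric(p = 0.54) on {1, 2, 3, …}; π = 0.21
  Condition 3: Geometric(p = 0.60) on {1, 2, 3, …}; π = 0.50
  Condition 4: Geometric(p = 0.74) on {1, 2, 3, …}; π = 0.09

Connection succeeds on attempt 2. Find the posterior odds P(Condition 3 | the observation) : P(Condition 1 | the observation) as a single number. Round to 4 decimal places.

2.4010

Posterior odds = (w_i f_i(x)) / (w_j f_j(x)); the normalising sum cancels.
Geometric probabilities:
  p_1 = 0.51·(1−0.51)^1 = 0.51·0.49 = 0.2499
  p_2 = 0.54·(1−0.54)^1 = 0.54·0.46 = 0.2484
  p_3 = 0.60·(1−0.60)^1 = 0.60·0.4 = 0.24
  p_4 = 0.74·(1−0.74)^1 = 0.74·0.26 = 0.1924
Posterior odds = (w_3·p_3) / (w_1·p_1) = (0.50·0.24) / (0.20·0.2499) = 0.12 / 0.04998 ≈ 2.4010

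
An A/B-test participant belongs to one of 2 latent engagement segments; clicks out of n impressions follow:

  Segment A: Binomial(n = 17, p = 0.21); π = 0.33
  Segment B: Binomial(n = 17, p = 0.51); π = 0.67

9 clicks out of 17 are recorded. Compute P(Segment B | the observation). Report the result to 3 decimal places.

0.992

P(component k | x) = w_k·f_k(x) / marginal(x), where marginal(x) = Σ_j w_j·f_j(x).
Component likelihoods at x = 9 clicks out of 17:
  L_A = 0.00292938
  L_B = 0.188575
Unnormalised posteriors:
  w_A·L_A = 0.33 × 0.00292938 = 0.000966695
  w_B·L_B = 0.67 × 0.188575 = 0.126346
Sum: 0.000966695 + 0.126346 = 0.127312
Responsibility of Segment B: 0.126346 / 0.127312 ≈ 0.992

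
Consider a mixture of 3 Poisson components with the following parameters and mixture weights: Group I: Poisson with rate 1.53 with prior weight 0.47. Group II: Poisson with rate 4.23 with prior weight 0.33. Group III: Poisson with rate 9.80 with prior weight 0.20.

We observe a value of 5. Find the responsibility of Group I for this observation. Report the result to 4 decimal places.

0.1021

P(component k | x) = P(Z=k)·f_k(x) / marginal(x), where marginal(x) = Σ_j P(Z=j)·f_j(x).
Evaluate each component's likelihood at the observed value:
  L_I = 0.0151288
  L_II = 0.164231
  L_III = 0.0417699
Weight by the priors:
  P(Z=I)·L_I = 0.47 × 0.0151288 = 0.00711055
  P(Z=II)·L_II = 0.33 × 0.164231 = 0.0541962
  P(Z=III)·L_III = 0.20 × 0.0417699 = 0.00835398
Marginal: 0.00711055 + 0.0541962 + 0.00835398 = 0.0696607
P(Group I | data) = 0.00711055 / 0.0696607 ≈ 0.1021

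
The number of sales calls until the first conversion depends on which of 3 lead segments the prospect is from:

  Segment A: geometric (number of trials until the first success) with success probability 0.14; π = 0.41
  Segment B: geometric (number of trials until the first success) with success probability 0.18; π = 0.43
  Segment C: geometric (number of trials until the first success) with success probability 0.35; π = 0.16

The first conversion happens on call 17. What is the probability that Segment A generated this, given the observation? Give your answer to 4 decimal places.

0.6096

The responsibility of component k is π_k f_k(x) divided by Σ_j π_j f_j(x).
Component likelihoods at x = 17:
  f_A = 0.14·(1−0.14)^16 = 0.14·0.0895314 = 0.0125344
  f_B = 0.18·(1−0.18)^16 = 0.18·0.0417851 = 0.00752132
  f_C = 0.35·(1−0.35)^16 = 0.35·0.00101535 = 0.000355371
Prior × likelihood for each component:
  π_A·f_A = 0.41 × 0.0125344 = 0.0051391
  π_B·f_B = 0.43 × 0.00752132 = 0.00323417
  π_C·f_C = 0.16 × 0.000355371 = 5.68593e-05
Evidence: 0.0051391 + 0.00323417 + 5.68593e-05 = 0.00843013
P(Segment A | x) ≈ 0.6096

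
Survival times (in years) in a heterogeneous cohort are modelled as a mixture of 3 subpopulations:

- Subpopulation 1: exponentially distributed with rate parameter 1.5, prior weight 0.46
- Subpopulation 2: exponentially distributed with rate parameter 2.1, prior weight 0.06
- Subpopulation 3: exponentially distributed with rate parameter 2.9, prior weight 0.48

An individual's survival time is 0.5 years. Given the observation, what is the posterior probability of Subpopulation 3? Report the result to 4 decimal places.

P(component k | x) = P(Z=k)·f_k(x) / marginal(x), where marginal(x) = Σ_j P(Z=j)·f_j(x).
Evaluate each component's likelihood at the observed value:
  p_1 = 1.5·e^(−1.5·0.5) = 1.5·e^(−0.7500) = 0.70855
  p_2 = 2.1·e^(−2.1·0.5) = 2.1·e^(−1.0500) = 0.734869
  p_3 = 2.9·e^(−2.9·0.5) = 2.9·e^(−1.4500) = 0.680254
Weight by the priors:
  P(Z=1)·p_1 = 0.46 × 0.70855 = 0.325933
  P(Z=2)·p_2 = 0.06 × 0.734869 = 0.0440922
  P(Z=3)·p_3 = 0.48 × 0.680254 = 0.326522
Denominator: 0.325933 + 0.0440922 + 0.326522 = 0.696547
P(Subpopulation 3 | the observation) ≈ 0.4688

0.4688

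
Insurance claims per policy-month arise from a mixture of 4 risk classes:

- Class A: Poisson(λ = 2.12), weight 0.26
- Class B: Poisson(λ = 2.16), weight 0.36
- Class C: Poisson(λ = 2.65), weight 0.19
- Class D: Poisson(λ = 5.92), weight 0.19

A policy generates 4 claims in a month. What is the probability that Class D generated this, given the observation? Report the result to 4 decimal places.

P(component k | x) = π_k·f_k(x) / marginal(x), where marginal(x) = Σ_j π_j·f_j(x).
Poisson probabilities:
  L_A = e^(−2.12)·2.12^4/4! = 0.101025
  L_B = e^(−2.16)·2.16^4/4! = 0.104599
  L_C = e^(−2.65)·2.65^4/4! = 0.145175
  L_D = e^(−5.92)·5.92^4/4! = 0.137421
Unnormalised posteriors:
  π_A·L_A = 0.26 × 0.101025 = 0.0262664
  π_B·L_B = 0.36 × 0.104599 = 0.0376557
  π_C·L_C = 0.19 × 0.145175 = 0.0275833
  π_D·L_D = 0.19 × 0.137421 = 0.0261099
Marginal: 0.0262664 + 0.0376557 + 0.0275833 + 0.0261099 = 0.117615
So the posterior for Class D is 0.0261099 / 0.117615 ≈ 0.2220.

0.2220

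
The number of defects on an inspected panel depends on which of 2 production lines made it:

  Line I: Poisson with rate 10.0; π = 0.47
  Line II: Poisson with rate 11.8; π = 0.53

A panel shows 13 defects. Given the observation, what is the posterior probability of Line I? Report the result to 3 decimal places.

Posterior ∝ prior × likelihood, so P(k | x) ∝ P(Z=k) f_k(x); normalise over all components.
Evaluate each component's likelihood at the observed value:
  f_I = e^(−10.0)·10.0^13/13! = 0.0729079
  f_II = e^(−11.8)·11.8^13/13! = 0.103636
Weight by the priors:
  P(Z=I)·f_I = 0.47 × 0.0729079 = 0.0342667
  P(Z=II)·f_II = 0.53 × 0.103636 = 0.0549271
Denominator: 0.0342667 + 0.0549271 = 0.0891938
So the posterior for Line I is 0.0342667 / 0.0891938 ≈ 0.384.

0.384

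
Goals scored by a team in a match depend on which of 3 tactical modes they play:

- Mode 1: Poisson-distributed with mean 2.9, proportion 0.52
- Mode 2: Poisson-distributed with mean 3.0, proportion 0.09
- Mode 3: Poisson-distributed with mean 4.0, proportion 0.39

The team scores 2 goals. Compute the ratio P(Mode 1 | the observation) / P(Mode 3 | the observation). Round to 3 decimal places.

2.105

The posterior odds equal the prior odds times the likelihood ratio: (π_i/π_j)·(f_i(x)/f_j(x)).
Evaluate each component's likelihood at the observed value:
  f_1 = 0.231373
  f_2 = 0.224042
  f_3 = 0.146525
0.120314 / 0.0571448 ≈ 2.105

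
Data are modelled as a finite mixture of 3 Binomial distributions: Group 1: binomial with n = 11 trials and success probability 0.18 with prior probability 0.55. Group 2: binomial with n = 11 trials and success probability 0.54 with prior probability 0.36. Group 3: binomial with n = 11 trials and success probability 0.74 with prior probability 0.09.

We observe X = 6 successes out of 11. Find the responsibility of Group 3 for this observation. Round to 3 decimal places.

0.084

Posterior ∝ prior × likelihood, so P(k | x) ∝ π_k f_k(x); normalise over all components.
Evaluate each component's likelihood at the observed value:
  f_1 = 0.00582568
  f_2 = 0.235936
  f_3 = 0.0901362
Weight by the priors:
  π_1·f_1 = 0.55 × 0.00582568 = 0.00320412
  π_2·f_2 = 0.36 × 0.235936 = 0.0849369
  π_3·f_3 = 0.09 × 0.0901362 = 0.00811225
Evidence: 0.00320412 + 0.0849369 + 0.00811225 = 0.0962532
P(Group 3 | the observation) = 0.00811225 / 0.0962532 ≈ 0.084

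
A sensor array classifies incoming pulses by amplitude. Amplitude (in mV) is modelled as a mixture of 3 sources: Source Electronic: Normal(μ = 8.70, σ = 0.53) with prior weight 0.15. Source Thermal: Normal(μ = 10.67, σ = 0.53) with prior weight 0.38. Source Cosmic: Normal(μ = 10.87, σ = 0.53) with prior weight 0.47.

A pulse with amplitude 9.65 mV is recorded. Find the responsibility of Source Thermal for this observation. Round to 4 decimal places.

0.4850

Apply Bayes' rule: the posterior for each component is proportional to its prior times its likelihood at x.
Normal densities:
  f_Electronic = (1/(0.53·√(2π)))·exp(−(9.65−8.70)²/(2·0.53²)) = 0.752721·exp(-1.60644) = 0.150996
  f_Thermal = (1/(0.53·√(2π)))·exp(−(9.65−10.67)²/(2·0.53²)) = 0.752721·exp(-1.85190) = 0.118131
  f_Cosmic = (1/(0.53·√(2π)))·exp(−(9.65−10.87)²/(2·0.53²)) = 0.752721·exp(-2.64934) = 0.0532157
Unnormalised posteriors:
  π_Electronic·f_Electronic = 0.15 × 0.150996 = 0.0226494
  π_Thermal·f_Thermal = 0.38 × 0.118131 = 0.0448896
  π_Cosmic·f_Cosmic = 0.47 × 0.0532157 = 0.0250114
Evidence: 0.0226494 + 0.0448896 + 0.0250114 = 0.0925504
P(Source Thermal | 9.65 mV) ≈ 0.4850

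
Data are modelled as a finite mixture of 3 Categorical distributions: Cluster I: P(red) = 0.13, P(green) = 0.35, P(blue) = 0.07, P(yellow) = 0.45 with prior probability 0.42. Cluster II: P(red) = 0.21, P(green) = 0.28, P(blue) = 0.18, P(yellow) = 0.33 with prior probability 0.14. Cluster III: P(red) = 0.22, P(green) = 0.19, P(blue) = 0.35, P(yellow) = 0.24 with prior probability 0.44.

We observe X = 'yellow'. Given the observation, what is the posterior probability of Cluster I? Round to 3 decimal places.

Posterior ∝ prior × likelihood, so P(k | x) ∝ π_k f_k(x); normalise over all components.
Component likelihoods at x = 'yellow':
  p_I = P(yellow | comp) = 0.45
  p_II = P(yellow | comp) = 0.33
  p_III = P(yellow | comp) = 0.24
Prior × likelihood for each component:
  π_I·p_I = 0.42 × 0.45 = 0.189
  π_II·p_II = 0.14 × 0.33 = 0.0462
  π_III·p_III = 0.44 × 0.24 = 0.1056
Sum: 0.189 + 0.0462 + 0.1056 = 0.3408
So the posterior for Cluster I is 0.189 / 0.3408 ≈ 0.555.

0.555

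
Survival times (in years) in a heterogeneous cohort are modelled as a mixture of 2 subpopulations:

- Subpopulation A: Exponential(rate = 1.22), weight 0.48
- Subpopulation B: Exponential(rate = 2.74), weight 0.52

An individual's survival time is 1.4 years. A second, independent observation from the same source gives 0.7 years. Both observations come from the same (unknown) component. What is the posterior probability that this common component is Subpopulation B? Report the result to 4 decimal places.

The responsibility of component k is w_k f_k(x) divided by Σ_j w_j f_j(x).
Since both observations come from the same component, the likelihood for component k is f_k(x₁)·f_k(x₂).
  p_A = [1.22·e^(−1.22·1.4) = 1.22·e^(−1.7080) = 0.221098] × [0.519365] = 0.11483
  p_B = [2.74·e^(−2.74·1.4) = 2.74·e^(−3.8360) = 0.0591285] × [0.402507] = 0.0237997
Weight by the priors:
  w_A·p_A = 0.48 × 0.11483 = 0.0551186
  w_B·p_B = 0.52 × 0.0237997 = 0.0123758
Normaliser: 0.0551186 + 0.0123758 = 0.0674945
Responsibility of Subpopulation B: 0.0123758 / 0.0674945 ≈ 0.1834

0.1834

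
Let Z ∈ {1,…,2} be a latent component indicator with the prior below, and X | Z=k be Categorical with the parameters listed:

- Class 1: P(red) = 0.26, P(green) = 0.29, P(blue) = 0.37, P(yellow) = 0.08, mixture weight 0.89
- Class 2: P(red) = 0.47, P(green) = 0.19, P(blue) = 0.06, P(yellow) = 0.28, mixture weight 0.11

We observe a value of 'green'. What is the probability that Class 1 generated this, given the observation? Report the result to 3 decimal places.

The responsibility of component k is P(Z=k) f_k(x) divided by Σ_j P(Z=j) f_j(x).
Component likelihoods at x = 'green':
  f_1 = 0.29
  f_2 = 0.19
Unnormalised posteriors:
  P(Z=1)·f_1 = 0.89 × 0.29 = 0.2581
  P(Z=2)·f_2 = 0.11 × 0.19 = 0.0209
Marginal: 0.2581 + 0.0209 = 0.279
P(Class 1 | the observation) = 0.2581 / 0.279 ≈ 0.925

0.925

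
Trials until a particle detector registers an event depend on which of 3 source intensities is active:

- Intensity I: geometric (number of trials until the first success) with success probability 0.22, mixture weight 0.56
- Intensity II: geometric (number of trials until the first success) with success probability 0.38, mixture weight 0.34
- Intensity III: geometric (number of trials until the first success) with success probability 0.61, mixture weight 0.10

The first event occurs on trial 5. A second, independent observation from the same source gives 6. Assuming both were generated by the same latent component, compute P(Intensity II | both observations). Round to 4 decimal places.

0.1862

The responsibility of component k is w_k f_k(x) divided by Σ_j w_j f_j(x).
Since both observations come from the same component, the likelihood for component k is f_k(x₁)·f_k(x₂).
  f_I = [0.22·(1−0.22)^4 = 0.22·0.370151 = 0.0814331] × [0.0635178] = 0.00517246
  f_II = [0.38·(1−0.38)^4 = 0.38·0.147763 = 0.0561501] × [0.034813] = 0.00195476
  f_III = [0.61·(1−0.61)^4 = 0.61·0.0231344 = 0.014112] × [0.00550368] = 7.76678e-05
Weight by the priors:
  w_I·f_I = 0.56 × 0.00517246 = 0.00289658
  w_II·f_II = 0.34 × 0.00195476 = 0.000664617
  w_III·f_III = 0.10 × 7.76678e-05 = 7.76678e-06
Denominator: 0.00289658 + 0.000664617 + 7.76678e-06 = 0.00356896
P(Intensity II | data) = 0.000664617 / 0.00356896 ≈ 0.1862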